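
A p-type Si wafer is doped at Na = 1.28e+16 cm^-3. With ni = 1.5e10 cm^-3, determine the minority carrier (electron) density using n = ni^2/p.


Step 1: Majority hole concentration p ≈ Na = 1.28e+16 cm^-3
Step 2: n = ni^2 / Na = (1.5e10)^2 / 1.28e+16
Step 3: n = 1.76e+04 cm^-3

1.76e+04


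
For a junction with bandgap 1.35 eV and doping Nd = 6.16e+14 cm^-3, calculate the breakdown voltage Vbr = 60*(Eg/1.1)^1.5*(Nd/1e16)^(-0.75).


Step 1: Eg/1.1 = 1.35/1.1 = 1.227273
Step 2: (Eg/1.1)^1.5 = 1.227273^1.5 = 1.359602
Step 3: (Nd/1e16)^(-0.75) = (0.0616)^(-0.75) = 8.087503
Step 4: Vbr = 60 * 1.359602 * 8.087503 = 659.7 V

659.7


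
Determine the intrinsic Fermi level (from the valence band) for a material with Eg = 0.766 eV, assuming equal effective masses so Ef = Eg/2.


Step 1: For an intrinsic semiconductor, the Fermi level sits at midgap.
Step 2: Ef = Eg / 2 = 0.766 / 2 = 0.383 eV

0.383


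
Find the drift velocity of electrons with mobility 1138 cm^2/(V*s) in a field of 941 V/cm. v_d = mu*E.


Step 1: v_d = mu * E
Step 2: v_d = 1138 * 941 = 1070858
Step 3: v_d = 1.07e+06 cm/s

1.07e+06


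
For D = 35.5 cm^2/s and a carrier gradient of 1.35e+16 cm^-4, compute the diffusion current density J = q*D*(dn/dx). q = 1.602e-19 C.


Step 1: J = q * D * (dn/dx)
Step 2: J = 1.602e-19 * 35.5 * 1.35e+16
Step 3: J = 7.68e-02 A/cm^2

7.68e-02


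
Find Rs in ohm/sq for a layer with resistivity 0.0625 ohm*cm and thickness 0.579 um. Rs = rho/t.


Step 1: Convert thickness to cm: t = 0.579 um = 5.7900e-05 cm
Step 2: Rs = rho / t = 0.0625 / 5.7900e-05
Step 3: Rs = 1079.4 ohm/sq

1079.4


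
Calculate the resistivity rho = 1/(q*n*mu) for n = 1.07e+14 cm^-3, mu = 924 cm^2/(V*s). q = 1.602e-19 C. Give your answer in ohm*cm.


Step 1: sigma = q * n * mu = 1.602e-19 * 1.07e+14 * 924 = 1.58387e-02 S/cm
Step 2: rho = 1 / sigma = 1 / 1.58387e-02 = 63.14 ohm*cm

63.14


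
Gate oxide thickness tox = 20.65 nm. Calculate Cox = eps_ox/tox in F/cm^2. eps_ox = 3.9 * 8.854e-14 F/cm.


Step 1: eps_ox = 3.9 * 8.854e-14 = 3.45306e-13 F/cm
Step 2: tox in cm = 20.65 nm * 1e-7 = 2.0650e-06 cm
Step 3: Cox = 3.45306e-13 / 2.0650e-06 = 1.67e-07 F/cm^2

1.67e-07


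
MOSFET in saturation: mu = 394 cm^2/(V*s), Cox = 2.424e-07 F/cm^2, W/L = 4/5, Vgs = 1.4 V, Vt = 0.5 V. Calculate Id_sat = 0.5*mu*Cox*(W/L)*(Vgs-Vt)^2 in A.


Step 1: Overdrive voltage Vov = Vgs - Vt = 1.4 - 0.5 = 0.9 V
Step 2: W/L = 4/5 = 0.8
Step 3: Id = 0.5 * 394 * 2.424e-07 * 0.8 * 0.9^2
Step 4: Id = 3.09e-05 A

3.09e-05


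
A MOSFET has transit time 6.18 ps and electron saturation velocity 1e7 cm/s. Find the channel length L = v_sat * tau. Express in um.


Step 1: tau in seconds = 6.18 ps * 1e-12 = 6.1800e-12 s
Step 2: L = v_sat * tau = 1e7 * 6.1800e-12 = 6.1800e-05 cm
Step 3: L in um = 6.1800e-05 * 1e4 = 0.618 um

0.618


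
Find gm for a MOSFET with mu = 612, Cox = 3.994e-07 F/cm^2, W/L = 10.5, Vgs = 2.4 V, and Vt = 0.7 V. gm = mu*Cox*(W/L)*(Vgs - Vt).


Step 1: Vov = Vgs - Vt = 2.4 - 0.7 = 1.7 V
Step 2: gm = mu * Cox * (W/L) * Vov
Step 3: gm = 612 * 3.994e-07 * 10.5 * 1.7 = 4.36e-03 S

4.36e-03


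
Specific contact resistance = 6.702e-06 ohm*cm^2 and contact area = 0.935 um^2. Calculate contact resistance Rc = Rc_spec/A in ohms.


Step 1: Convert area to cm^2: 0.935 um^2 = 9.3500e-09 cm^2
Step 2: Rc = Rc_spec / A = 6.702e-06 / 9.3500e-09
Step 3: Rc = 7.17e+02 ohms

7.17e+02


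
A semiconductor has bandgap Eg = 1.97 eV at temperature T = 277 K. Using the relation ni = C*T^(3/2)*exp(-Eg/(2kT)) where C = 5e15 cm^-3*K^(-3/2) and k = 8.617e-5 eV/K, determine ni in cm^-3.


Step 1: Compute kT = 8.617e-5 * 277 = 0.02386909 eV
Step 2: Exponent = -Eg/(2kT) = -1.97/(2*0.02386909) = -41.26676
Step 3: T^(3/2) = 277^1.5 = 4610.20
Step 4: ni = 5e15 * 4610.20 * exp(-41.26676) = 2.76e+01 cm^-3

2.76e+01


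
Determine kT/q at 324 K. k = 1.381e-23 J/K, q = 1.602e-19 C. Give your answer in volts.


Step 1: kT = 1.381e-23 * 324 = 4.47444e-21 J
Step 2: Vt = kT/q = 4.47444e-21 / 1.602e-19
Step 3: Vt = 0.02793 V

0.02793


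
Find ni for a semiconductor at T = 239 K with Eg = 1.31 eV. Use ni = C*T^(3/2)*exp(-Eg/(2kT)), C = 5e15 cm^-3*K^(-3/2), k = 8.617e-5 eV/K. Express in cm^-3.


Step 1: Compute kT = 8.617e-5 * 239 = 0.02059463 eV
Step 2: Exponent = -Eg/(2kT) = -1.31/(2*0.02059463) = -31.80441
Step 3: T^(3/2) = 239^1.5 = 3694.85
Step 4: ni = 5e15 * 3694.85 * exp(-31.80441) = 2.85e+05 cm^-3

2.85e+05


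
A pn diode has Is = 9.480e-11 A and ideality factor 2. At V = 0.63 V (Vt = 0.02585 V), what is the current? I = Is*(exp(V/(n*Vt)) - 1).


Step 1: V/(n*Vt) = 0.63/(2*0.02585) = 12.1857
Step 2: exp(12.1857) = 1.9597e+05
Step 3: I = 9.480e-11 * (1.9597e+05 - 1) = 1.86e-05 A

1.86e-05


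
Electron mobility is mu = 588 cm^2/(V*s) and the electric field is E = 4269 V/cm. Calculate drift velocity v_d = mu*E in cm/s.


Step 1: v_d = mu * E
Step 2: v_d = 588 * 4269 = 2510172
Step 3: v_d = 2.51e+06 cm/s

2.51e+06


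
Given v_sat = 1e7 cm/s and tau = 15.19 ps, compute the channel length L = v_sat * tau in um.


Step 1: tau in seconds = 15.19 ps * 1e-12 = 1.5190e-11 s
Step 2: L = v_sat * tau = 1e7 * 1.5190e-11 = 1.5190e-04 cm
Step 3: L in um = 1.5190e-04 * 1e4 = 1.519 um

1.519


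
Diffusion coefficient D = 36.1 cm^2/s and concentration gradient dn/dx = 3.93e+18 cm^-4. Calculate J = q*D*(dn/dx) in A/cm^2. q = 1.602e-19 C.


Step 1: J = q * D * (dn/dx)
Step 2: J = 1.602e-19 * 36.1 * 3.93e+18
Step 3: J = 2.27e+01 A/cm^2

2.27e+01


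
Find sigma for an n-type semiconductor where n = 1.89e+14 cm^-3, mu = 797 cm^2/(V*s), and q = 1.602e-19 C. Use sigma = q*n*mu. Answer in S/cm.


Step 1: sigma = q * n * mu
Step 2: sigma = 1.602e-19 * 1.89e+14 * 797
Step 3: sigma = 2.413e-02 S/cm

2.413e-02


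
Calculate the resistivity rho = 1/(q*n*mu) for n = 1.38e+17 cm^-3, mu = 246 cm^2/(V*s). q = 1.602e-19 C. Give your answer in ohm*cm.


Step 1: sigma = q * n * mu = 1.602e-19 * 1.38e+17 * 246 = 5.43847e+00 S/cm
Step 2: rho = 1 / sigma = 1 / 5.43847e+00 = 0.1839 ohm*cm

0.1839


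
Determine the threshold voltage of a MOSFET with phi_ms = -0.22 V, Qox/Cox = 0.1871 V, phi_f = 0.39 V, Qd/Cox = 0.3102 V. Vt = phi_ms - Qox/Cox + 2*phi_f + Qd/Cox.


Step 1: Vt = phi_ms - Qox/Cox + 2*phi_f + Qd/Cox
Step 2: Vt = -0.22 - 0.1871 + 2*0.39 + 0.3102
Step 3: Vt = -0.22 - 0.1871 + 0.78 + 0.3102
Step 4: Vt = 0.6831 V

0.6831


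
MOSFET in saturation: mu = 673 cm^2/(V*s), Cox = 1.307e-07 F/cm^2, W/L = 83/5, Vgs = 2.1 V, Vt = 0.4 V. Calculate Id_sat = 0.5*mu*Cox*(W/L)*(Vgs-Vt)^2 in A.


Step 1: Overdrive voltage Vov = Vgs - Vt = 2.1 - 0.4 = 1.7 V
Step 2: W/L = 83/5 = 16.6
Step 3: Id = 0.5 * 673 * 1.307e-07 * 16.6 * 1.7^2
Step 4: Id = 2.11e-03 A

2.11e-03


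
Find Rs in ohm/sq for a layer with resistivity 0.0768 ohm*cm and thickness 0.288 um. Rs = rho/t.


Step 1: Convert thickness to cm: t = 0.288 um = 2.8800e-05 cm
Step 2: Rs = rho / t = 0.0768 / 2.8800e-05
Step 3: Rs = 2666.7 ohm/sq

2666.7


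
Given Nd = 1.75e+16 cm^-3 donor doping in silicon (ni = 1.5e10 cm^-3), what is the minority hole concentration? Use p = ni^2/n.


Step 1: Since Nd >> ni, n ≈ Nd = 1.75e+16 cm^-3
Step 2: p = ni^2 / n = (1.5e10)^2 / 1.75e+16
Step 3: p = 2.25e20 / 1.75e+16 = 1.29e+04 cm^-3

1.29e+04


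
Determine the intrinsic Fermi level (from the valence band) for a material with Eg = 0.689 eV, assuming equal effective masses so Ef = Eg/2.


Step 1: For an intrinsic semiconductor, the Fermi level sits at midgap.
Step 2: Ef = Eg / 2 = 0.689 / 2 = 0.3445 eV

0.3445


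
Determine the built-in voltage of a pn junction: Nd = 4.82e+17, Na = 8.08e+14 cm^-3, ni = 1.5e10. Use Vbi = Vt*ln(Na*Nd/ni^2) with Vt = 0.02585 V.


Step 1: Compute Na*Nd/ni^2 = 8.08e+14 * 4.82e+17 / (1.5e10)^2 = 1.7309e+12
Step 2: ln(1.7309e+12) = 28.1797
Step 3: Vbi = 0.02585 * 28.1797 = 0.728 V

0.728


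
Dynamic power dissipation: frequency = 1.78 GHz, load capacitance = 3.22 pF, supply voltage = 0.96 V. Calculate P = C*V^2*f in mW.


Step 1: V^2 = 0.96^2 = 0.9216 V^2
Step 2: P = C*V^2*f = 3.22e-12 F * 0.9216 * 1.78e9 Hz
Step 3: P = 5.28224256e-03 W
Step 4: P = 5.282 mW

5.282


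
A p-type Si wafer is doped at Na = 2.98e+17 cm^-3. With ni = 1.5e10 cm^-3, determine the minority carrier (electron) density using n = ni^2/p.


Step 1: Majority hole concentration p ≈ Na = 2.98e+17 cm^-3
Step 2: n = ni^2 / Na = (1.5e10)^2 / 2.98e+17
Step 3: n = 7.55e+02 cm^-3

7.55e+02


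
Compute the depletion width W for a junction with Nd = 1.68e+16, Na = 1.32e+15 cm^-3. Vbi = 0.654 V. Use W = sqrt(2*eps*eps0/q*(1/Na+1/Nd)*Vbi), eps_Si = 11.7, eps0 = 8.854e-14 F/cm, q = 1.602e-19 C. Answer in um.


Step 1: 1/Na + 1/Nd = 1/1.32e+15 + 1/1.68e+16 = 8.17100e-16
Step 2: 2*eps*eps0/q = 2*11.7*8.854e-14/1.602e-19 = 1.293281e+07
Step 3: W^2 = 1.293281e+07 * 8.17100e-16 * 0.654 = 6.91108e-09
Step 4: W = sqrt(6.91108e-09) = 8.313e-05 cm = 0.8313 um

0.8313


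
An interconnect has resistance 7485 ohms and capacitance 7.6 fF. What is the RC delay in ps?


Step 1: tau = R * C
Step 2: tau = 7485 * 7.6 fF = 7485 * 7.6e-15 F
Step 3: tau = 5.6886e-11 s = 56.886 ps

56.886


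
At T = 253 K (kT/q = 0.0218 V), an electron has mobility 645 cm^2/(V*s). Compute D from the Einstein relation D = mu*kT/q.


Step 1: D = mu * (kT/q)
Step 2: D = 645 * 0.0218
Step 3: D = 14.06 cm^2/s

14.06


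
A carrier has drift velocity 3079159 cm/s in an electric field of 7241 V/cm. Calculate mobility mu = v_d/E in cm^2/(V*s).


Step 1: mu = v_d / E
Step 2: mu = 3079159 / 7241
Step 3: mu = 425.24 cm^2/(V*s)

425.24


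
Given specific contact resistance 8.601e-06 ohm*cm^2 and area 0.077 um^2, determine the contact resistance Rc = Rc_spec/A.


Step 1: Convert area to cm^2: 0.077 um^2 = 7.7000e-10 cm^2
Step 2: Rc = Rc_spec / A = 8.601e-06 / 7.7000e-10
Step 3: Rc = 1.12e+04 ohms

1.12e+04


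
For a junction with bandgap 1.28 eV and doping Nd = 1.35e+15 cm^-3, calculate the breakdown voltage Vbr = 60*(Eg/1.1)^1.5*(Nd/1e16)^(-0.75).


Step 1: Eg/1.1 = 1.28/1.1 = 1.163636
Step 2: (Eg/1.1)^1.5 = 1.163636^1.5 = 1.255237
Step 3: (Nd/1e16)^(-0.75) = (0.135)^(-0.75) = 4.490034
Step 4: Vbr = 60 * 1.255237 * 4.490034 = 338.2 V

338.2


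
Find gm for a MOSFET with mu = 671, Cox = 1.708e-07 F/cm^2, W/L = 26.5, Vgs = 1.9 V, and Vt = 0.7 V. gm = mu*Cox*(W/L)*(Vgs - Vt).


Step 1: Vov = Vgs - Vt = 1.9 - 0.7 = 1.2 V
Step 2: gm = mu * Cox * (W/L) * Vov
Step 3: gm = 671 * 1.708e-07 * 26.5 * 1.2 = 3.64e-03 S

3.64e-03


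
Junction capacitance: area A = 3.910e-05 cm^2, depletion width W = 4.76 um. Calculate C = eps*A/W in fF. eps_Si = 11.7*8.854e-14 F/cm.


Step 1: eps_Si = 11.7 * 8.854e-14 = 1.035918e-12 F/cm
Step 2: W in cm = 4.76 * 1e-4 = 4.76e-04 cm
Step 3: C = 1.035918e-12 * 3.910e-05 / 4.76e-04 = 8.509326e-14 F
Step 4: C = 85.09 fF

85.09


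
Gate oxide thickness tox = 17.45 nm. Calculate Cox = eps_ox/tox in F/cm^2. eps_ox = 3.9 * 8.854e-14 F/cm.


Step 1: eps_ox = 3.9 * 8.854e-14 = 3.45306e-13 F/cm
Step 2: tox in cm = 17.45 nm * 1e-7 = 1.7450e-06 cm
Step 3: Cox = 3.45306e-13 / 1.7450e-06 = 1.98e-07 F/cm^2

1.98e-07


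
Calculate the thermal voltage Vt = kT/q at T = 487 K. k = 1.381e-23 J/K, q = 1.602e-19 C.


Step 1: kT = 1.381e-23 * 487 = 6.72547e-21 J
Step 2: Vt = kT/q = 6.72547e-21 / 1.602e-19
Step 3: Vt = 0.04198 V

0.04198


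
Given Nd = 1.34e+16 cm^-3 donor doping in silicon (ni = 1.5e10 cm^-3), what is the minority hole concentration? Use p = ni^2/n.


Step 1: Since Nd >> ni, n ≈ Nd = 1.34e+16 cm^-3
Step 2: p = ni^2 / n = (1.5e10)^2 / 1.34e+16
Step 3: p = 2.25e20 / 1.34e+16 = 1.68e+04 cm^-3

1.68e+04


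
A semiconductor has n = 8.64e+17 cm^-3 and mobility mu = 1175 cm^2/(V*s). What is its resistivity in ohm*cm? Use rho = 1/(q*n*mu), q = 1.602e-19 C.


Step 1: sigma = q * n * mu = 1.602e-19 * 8.64e+17 * 1175 = 1.62635e+02 S/cm
Step 2: rho = 1 / sigma = 1 / 1.62635e+02 = 0.006149 ohm*cm

0.006149


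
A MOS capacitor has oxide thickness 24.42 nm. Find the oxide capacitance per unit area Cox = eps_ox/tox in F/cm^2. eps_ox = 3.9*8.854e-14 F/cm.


Step 1: eps_ox = 3.9 * 8.854e-14 = 3.45306e-13 F/cm
Step 2: tox in cm = 24.42 nm * 1e-7 = 2.4420e-06 cm
Step 3: Cox = 3.45306e-13 / 2.4420e-06 = 1.41e-07 F/cm^2

1.41e-07


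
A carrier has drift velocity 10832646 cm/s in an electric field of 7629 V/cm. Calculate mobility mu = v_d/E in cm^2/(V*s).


Step 1: mu = v_d / E
Step 2: mu = 10832646 / 7629
Step 3: mu = 1419.93 cm^2/(V*s)

1419.93


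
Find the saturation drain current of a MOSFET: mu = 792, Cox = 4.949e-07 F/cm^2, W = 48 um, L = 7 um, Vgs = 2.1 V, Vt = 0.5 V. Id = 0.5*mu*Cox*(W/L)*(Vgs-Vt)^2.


Step 1: Overdrive voltage Vov = Vgs - Vt = 2.1 - 0.5 = 1.6 V
Step 2: W/L = 48/7 = 6.85714
Step 3: Id = 0.5 * 792 * 4.949e-07 * 6.85714 * 1.6^2
Step 4: Id = 3.44e-03 A

3.44e-03


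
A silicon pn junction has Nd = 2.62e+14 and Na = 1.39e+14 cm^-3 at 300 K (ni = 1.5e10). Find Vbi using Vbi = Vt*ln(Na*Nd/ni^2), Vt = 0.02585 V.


Step 1: Compute Na*Nd/ni^2 = 1.39e+14 * 2.62e+14 / (1.5e10)^2 = 1.6186e+08
Step 2: ln(1.6186e+08) = 18.9022
Step 3: Vbi = 0.02585 * 18.9022 = 0.489 V

0.489


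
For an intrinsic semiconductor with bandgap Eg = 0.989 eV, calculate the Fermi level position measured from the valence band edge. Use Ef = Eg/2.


Step 1: For an intrinsic semiconductor, the Fermi level sits at midgap.
Step 2: Ef = Eg / 2 = 0.989 / 2 = 0.4945 eV

0.4945


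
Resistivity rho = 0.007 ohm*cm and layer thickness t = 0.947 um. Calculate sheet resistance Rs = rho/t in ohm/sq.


Step 1: Convert thickness to cm: t = 0.947 um = 9.4700e-05 cm
Step 2: Rs = rho / t = 0.007 / 9.4700e-05
Step 3: Rs = 73.9 ohm/sq

73.9


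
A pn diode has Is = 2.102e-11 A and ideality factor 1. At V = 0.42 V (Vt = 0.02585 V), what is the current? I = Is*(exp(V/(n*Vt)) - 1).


Step 1: V/(n*Vt) = 0.42/(1*0.02585) = 16.2476
Step 2: exp(16.2476) = 1.1383e+07
Step 3: I = 2.102e-11 * (1.1383e+07 - 1) = 2.39e-04 A

2.39e-04


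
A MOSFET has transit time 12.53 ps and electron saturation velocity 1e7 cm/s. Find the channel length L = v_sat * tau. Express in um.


Step 1: tau in seconds = 12.53 ps * 1e-12 = 1.2530e-11 s
Step 2: L = v_sat * tau = 1e7 * 1.2530e-11 = 1.2530e-04 cm
Step 3: L in um = 1.2530e-04 * 1e4 = 1.253 um

1.253


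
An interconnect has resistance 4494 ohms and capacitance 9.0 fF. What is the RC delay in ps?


Step 1: tau = R * C
Step 2: tau = 4494 * 9.0 fF = 4494 * 9.0e-15 F
Step 3: tau = 4.0446e-11 s = 40.446 ps

40.446


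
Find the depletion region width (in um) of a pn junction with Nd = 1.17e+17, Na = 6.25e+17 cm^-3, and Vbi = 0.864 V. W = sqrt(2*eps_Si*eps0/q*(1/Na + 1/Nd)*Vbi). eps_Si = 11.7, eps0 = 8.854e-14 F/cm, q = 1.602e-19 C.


Step 1: 1/Na + 1/Nd = 1/6.25e+17 + 1/1.17e+17 = 1.01470e-17
Step 2: 2*eps*eps0/q = 2*11.7*8.854e-14/1.602e-19 = 1.293281e+07
Step 3: W^2 = 1.293281e+07 * 1.01470e-17 * 0.864 = 1.13382e-10
Step 4: W = sqrt(1.13382e-10) = 1.065e-05 cm = 0.1065 um

0.1065


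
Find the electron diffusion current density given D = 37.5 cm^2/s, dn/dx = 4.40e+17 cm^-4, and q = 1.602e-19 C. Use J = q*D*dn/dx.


Step 1: J = q * D * (dn/dx)
Step 2: J = 1.602e-19 * 37.5 * 4.40e+17
Step 3: J = 2.64e+00 A/cm^2

2.64e+00


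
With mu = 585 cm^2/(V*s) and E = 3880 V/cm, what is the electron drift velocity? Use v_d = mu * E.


Step 1: v_d = mu * E
Step 2: v_d = 585 * 3880 = 2269800
Step 3: v_d = 2.27e+06 cm/s

2.27e+06


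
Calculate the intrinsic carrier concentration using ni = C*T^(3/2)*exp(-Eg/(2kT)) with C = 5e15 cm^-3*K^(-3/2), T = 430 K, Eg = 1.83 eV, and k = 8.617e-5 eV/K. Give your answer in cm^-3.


Step 1: Compute kT = 8.617e-5 * 430 = 0.0370531 eV
Step 2: Exponent = -Eg/(2kT) = -1.83/(2*0.0370531) = -24.69429
Step 3: T^(3/2) = 430^1.5 = 8916.67
Step 4: ni = 5e15 * 8916.67 * exp(-24.69429) = 8.41e+08 cm^-3

8.41e+08


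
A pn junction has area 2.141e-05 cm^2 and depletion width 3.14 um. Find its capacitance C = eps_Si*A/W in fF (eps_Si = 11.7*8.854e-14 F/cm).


Step 1: eps_Si = 11.7 * 8.854e-14 = 1.035918e-12 F/cm
Step 2: W in cm = 3.14 * 1e-4 = 3.14e-04 cm
Step 3: C = 1.035918e-12 * 2.141e-05 / 3.14e-04 = 7.063377e-14 F
Step 4: C = 70.63 fF

70.63


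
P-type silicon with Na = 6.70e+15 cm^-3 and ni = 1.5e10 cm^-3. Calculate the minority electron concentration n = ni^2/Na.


Step 1: Majority hole concentration p ≈ Na = 6.70e+15 cm^-3
Step 2: n = ni^2 / Na = (1.5e10)^2 / 6.70e+15
Step 3: n = 3.36e+04 cm^-3

3.36e+04


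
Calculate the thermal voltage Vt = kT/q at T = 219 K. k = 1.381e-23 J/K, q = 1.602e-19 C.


Step 1: kT = 1.381e-23 * 219 = 3.02439e-21 J
Step 2: Vt = kT/q = 3.02439e-21 / 1.602e-19
Step 3: Vt = 0.01888 V

0.01888


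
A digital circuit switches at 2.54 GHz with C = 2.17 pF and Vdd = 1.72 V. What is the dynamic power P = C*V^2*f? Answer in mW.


Step 1: V^2 = 1.72^2 = 2.9584 V^2
Step 2: P = C*V^2*f = 2.17e-12 F * 2.9584 * 2.54e9 Hz
Step 3: P = 1.630610912e-02 W
Step 4: P = 16.306 mW

16.306


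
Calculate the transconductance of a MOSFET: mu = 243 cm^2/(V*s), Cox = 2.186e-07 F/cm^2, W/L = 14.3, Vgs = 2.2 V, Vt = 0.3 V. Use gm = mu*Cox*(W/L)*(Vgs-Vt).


Step 1: Vov = Vgs - Vt = 2.2 - 0.3 = 1.9 V
Step 2: gm = mu * Cox * (W/L) * Vov
Step 3: gm = 243 * 2.186e-07 * 14.3 * 1.9 = 1.44e-03 S

1.44e-03


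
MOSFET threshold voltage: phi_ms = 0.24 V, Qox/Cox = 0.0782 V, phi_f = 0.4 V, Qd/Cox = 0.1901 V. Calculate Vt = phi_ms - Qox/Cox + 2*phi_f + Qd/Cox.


Step 1: Vt = phi_ms - Qox/Cox + 2*phi_f + Qd/Cox
Step 2: Vt = 0.24 - 0.0782 + 2*0.4 + 0.1901
Step 3: Vt = 0.24 - 0.0782 + 0.8 + 0.1901
Step 4: Vt = 1.1519 V

1.1519


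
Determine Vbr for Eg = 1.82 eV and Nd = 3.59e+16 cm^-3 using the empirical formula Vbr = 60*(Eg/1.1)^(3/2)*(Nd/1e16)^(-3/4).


Step 1: Eg/1.1 = 1.82/1.1 = 1.654545
Step 2: (Eg/1.1)^1.5 = 1.654545^1.5 = 2.128227
Step 3: (Nd/1e16)^(-0.75) = (3.59)^(-0.75) = 0.383424
Step 4: Vbr = 60 * 2.128227 * 0.383424 = 49.0 V

49.0


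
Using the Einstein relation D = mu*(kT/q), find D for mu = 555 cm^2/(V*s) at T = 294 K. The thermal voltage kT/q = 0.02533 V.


Step 1: D = mu * (kT/q)
Step 2: D = 555 * 0.02533
Step 3: D = 14.06 cm^2/s

14.06


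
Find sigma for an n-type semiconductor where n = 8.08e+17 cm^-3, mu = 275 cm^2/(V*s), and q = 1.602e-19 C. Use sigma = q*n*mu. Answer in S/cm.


Step 1: sigma = q * n * mu
Step 2: sigma = 1.602e-19 * 8.08e+17 * 275
Step 3: sigma = 3.560e+01 S/cm

3.560e+01


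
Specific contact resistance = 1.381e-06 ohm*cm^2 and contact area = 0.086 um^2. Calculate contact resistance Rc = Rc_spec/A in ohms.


Step 1: Convert area to cm^2: 0.086 um^2 = 8.6000e-10 cm^2
Step 2: Rc = Rc_spec / A = 1.381e-06 / 8.6000e-10
Step 3: Rc = 1.61e+03 ohms

1.61e+03


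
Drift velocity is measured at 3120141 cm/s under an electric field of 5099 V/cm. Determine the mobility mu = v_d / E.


Step 1: mu = v_d / E
Step 2: mu = 3120141 / 5099
Step 3: mu = 611.91 cm^2/(V*s)

611.91


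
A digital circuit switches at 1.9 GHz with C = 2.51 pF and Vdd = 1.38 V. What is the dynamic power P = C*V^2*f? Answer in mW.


Step 1: V^2 = 1.38^2 = 1.9044 V^2
Step 2: P = C*V^2*f = 2.51e-12 F * 1.9044 * 1.9e9 Hz
Step 3: P = 9.0820836e-03 W
Step 4: P = 9.082 mW

9.082


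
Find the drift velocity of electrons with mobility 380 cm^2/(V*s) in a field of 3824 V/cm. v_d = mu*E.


Step 1: v_d = mu * E
Step 2: v_d = 380 * 3824 = 1453120
Step 3: v_d = 1.45e+06 cm/s

1.45e+06


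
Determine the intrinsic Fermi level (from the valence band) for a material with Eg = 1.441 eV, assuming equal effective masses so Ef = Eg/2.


Step 1: For an intrinsic semiconductor, the Fermi level sits at midgap.
Step 2: Ef = Eg / 2 = 1.441 / 2 = 0.7205 eV

0.7205


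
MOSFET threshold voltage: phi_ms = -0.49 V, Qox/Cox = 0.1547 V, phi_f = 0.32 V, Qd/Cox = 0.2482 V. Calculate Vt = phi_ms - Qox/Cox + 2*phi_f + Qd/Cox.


Step 1: Vt = phi_ms - Qox/Cox + 2*phi_f + Qd/Cox
Step 2: Vt = -0.49 - 0.1547 + 2*0.32 + 0.2482
Step 3: Vt = -0.49 - 0.1547 + 0.64 + 0.2482
Step 4: Vt = 0.2435 V

0.2435


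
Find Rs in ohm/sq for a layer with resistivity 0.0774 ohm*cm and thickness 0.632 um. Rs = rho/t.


Step 1: Convert thickness to cm: t = 0.632 um = 6.3200e-05 cm
Step 2: Rs = rho / t = 0.0774 / 6.3200e-05
Step 3: Rs = 1224.7 ohm/sq

1224.7


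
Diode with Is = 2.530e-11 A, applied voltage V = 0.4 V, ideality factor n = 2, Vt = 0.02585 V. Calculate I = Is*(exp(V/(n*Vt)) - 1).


Step 1: V/(n*Vt) = 0.4/(2*0.02585) = 7.7369
Step 2: exp(7.7369) = 2.2914e+03
Step 3: I = 2.530e-11 * (2.2914e+03 - 1) = 5.79e-08 A

5.79e-08


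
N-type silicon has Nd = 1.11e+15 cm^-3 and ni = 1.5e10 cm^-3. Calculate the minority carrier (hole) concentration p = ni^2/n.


Step 1: Since Nd >> ni, n ≈ Nd = 1.11e+15 cm^-3
Step 2: p = ni^2 / n = (1.5e10)^2 / 1.11e+15
Step 3: p = 2.25e20 / 1.11e+15 = 2.03e+05 cm^-3

2.03e+05


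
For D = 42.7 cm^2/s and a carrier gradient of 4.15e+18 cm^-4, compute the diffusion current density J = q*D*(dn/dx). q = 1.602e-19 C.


Step 1: J = q * D * (dn/dx)
Step 2: J = 1.602e-19 * 42.7 * 4.15e+18
Step 3: J = 2.84e+01 A/cm^2

2.84e+01


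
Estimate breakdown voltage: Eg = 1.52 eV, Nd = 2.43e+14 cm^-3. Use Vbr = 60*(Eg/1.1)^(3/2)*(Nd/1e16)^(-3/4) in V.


Step 1: Eg/1.1 = 1.52/1.1 = 1.381818
Step 2: (Eg/1.1)^1.5 = 1.381818^1.5 = 1.624337
Step 3: (Nd/1e16)^(-0.75) = (0.0243)^(-0.75) = 16.247827
Step 4: Vbr = 60 * 1.624337 * 16.247827 = 1583.5 V

1583.5


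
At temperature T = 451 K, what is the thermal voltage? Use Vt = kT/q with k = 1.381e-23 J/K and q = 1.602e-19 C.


Step 1: kT = 1.381e-23 * 451 = 6.22831e-21 J
Step 2: Vt = kT/q = 6.22831e-21 / 1.602e-19
Step 3: Vt = 0.03888 V

0.03888


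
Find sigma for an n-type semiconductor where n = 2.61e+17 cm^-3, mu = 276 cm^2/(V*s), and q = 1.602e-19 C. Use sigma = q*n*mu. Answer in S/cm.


Step 1: sigma = q * n * mu
Step 2: sigma = 1.602e-19 * 2.61e+17 * 276
Step 3: sigma = 1.154e+01 S/cm

1.154e+01


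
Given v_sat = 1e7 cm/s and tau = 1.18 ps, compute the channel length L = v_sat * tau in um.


Step 1: tau in seconds = 1.18 ps * 1e-12 = 1.1800e-12 s
Step 2: L = v_sat * tau = 1e7 * 1.1800e-12 = 1.1800e-05 cm
Step 3: L in um = 1.1800e-05 * 1e4 = 0.118 um

0.118


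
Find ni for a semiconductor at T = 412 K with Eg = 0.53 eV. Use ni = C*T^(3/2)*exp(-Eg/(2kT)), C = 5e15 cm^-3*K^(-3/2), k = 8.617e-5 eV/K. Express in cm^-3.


Step 1: Compute kT = 8.617e-5 * 412 = 0.03550204 eV
Step 2: Exponent = -Eg/(2kT) = -0.53/(2*0.03550204) = -7.46436
Step 3: T^(3/2) = 412^1.5 = 8362.69
Step 4: ni = 5e15 * 8362.69 * exp(-7.46436) = 2.40e+16 cm^-3

2.40e+16


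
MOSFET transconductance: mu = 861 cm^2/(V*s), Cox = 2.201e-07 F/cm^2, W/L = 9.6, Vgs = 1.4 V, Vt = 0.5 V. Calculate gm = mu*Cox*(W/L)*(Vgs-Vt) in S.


Step 1: Vov = Vgs - Vt = 1.4 - 0.5 = 0.9 V
Step 2: gm = mu * Cox * (W/L) * Vov
Step 3: gm = 861 * 2.201e-07 * 9.6 * 0.9 = 1.64e-03 S

1.64e-03


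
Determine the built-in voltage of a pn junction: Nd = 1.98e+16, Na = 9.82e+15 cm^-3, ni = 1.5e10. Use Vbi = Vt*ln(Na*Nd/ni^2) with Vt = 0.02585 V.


Step 1: Compute Na*Nd/ni^2 = 9.82e+15 * 1.98e+16 / (1.5e10)^2 = 8.6416e+11
Step 2: ln(8.6416e+11) = 27.4850
Step 3: Vbi = 0.02585 * 27.4850 = 0.71 V

0.71


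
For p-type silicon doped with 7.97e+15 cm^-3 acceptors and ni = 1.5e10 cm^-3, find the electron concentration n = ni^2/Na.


Step 1: Majority hole concentration p ≈ Na = 7.97e+15 cm^-3
Step 2: n = ni^2 / Na = (1.5e10)^2 / 7.97e+15
Step 3: n = 2.82e+04 cm^-3

2.82e+04


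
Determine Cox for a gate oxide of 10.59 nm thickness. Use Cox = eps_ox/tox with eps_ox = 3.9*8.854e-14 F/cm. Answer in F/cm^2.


Step 1: eps_ox = 3.9 * 8.854e-14 = 3.45306e-13 F/cm
Step 2: tox in cm = 10.59 nm * 1e-7 = 1.0590e-06 cm
Step 3: Cox = 3.45306e-13 / 1.0590e-06 = 3.26e-07 F/cm^2

3.26e-07


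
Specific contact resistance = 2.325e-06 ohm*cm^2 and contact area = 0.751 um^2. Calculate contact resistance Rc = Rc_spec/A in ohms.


Step 1: Convert area to cm^2: 0.751 um^2 = 7.5100e-09 cm^2
Step 2: Rc = Rc_spec / A = 2.325e-06 / 7.5100e-09
Step 3: Rc = 3.10e+02 ohms

3.10e+02


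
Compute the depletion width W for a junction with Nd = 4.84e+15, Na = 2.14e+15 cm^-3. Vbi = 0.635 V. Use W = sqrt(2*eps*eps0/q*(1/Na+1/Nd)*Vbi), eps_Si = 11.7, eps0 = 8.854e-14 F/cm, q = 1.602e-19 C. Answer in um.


Step 1: 1/Na + 1/Nd = 1/2.14e+15 + 1/4.84e+15 = 6.73901e-16
Step 2: 2*eps*eps0/q = 2*11.7*8.854e-14/1.602e-19 = 1.293281e+07
Step 3: W^2 = 1.293281e+07 * 6.73901e-16 * 0.635 = 5.53430e-09
Step 4: W = sqrt(5.53430e-09) = 7.439e-05 cm = 0.7439 um

0.7439


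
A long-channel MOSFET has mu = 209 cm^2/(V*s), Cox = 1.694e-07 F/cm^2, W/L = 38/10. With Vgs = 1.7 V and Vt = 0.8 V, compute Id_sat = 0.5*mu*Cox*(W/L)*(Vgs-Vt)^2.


Step 1: Overdrive voltage Vov = Vgs - Vt = 1.7 - 0.8 = 0.9 V
Step 2: W/L = 38/10 = 3.8
Step 3: Id = 0.5 * 209 * 1.694e-07 * 3.8 * 0.9^2
Step 4: Id = 5.45e-05 A

5.45e-05


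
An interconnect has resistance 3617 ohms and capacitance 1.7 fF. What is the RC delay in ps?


Step 1: tau = R * C
Step 2: tau = 3617 * 1.7 fF = 3617 * 1.7e-15 F
Step 3: tau = 6.1489e-12 s = 6.1489 ps

6.1489


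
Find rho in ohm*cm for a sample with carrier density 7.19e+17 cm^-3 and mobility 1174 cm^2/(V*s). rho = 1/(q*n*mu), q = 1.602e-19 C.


Step 1: sigma = q * n * mu = 1.602e-19 * 7.19e+17 * 1174 = 1.35226e+02 S/cm
Step 2: rho = 1 / sigma = 1 / 1.35226e+02 = 0.007395 ohm*cm

0.007395


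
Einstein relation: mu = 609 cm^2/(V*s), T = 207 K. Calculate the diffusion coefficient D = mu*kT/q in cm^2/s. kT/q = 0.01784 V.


Step 1: D = mu * (kT/q)
Step 2: D = 609 * 0.01784
Step 3: D = 10.86 cm^2/s

10.86


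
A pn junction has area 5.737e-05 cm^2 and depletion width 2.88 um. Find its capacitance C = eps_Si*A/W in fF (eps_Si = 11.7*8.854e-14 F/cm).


Step 1: eps_Si = 11.7 * 8.854e-14 = 1.035918e-12 F/cm
Step 2: W in cm = 2.88 * 1e-4 = 2.88e-04 cm
Step 3: C = 1.035918e-12 * 5.737e-05 / 2.88e-04 = 2.063563e-13 F
Step 4: C = 206.36 fF

206.36


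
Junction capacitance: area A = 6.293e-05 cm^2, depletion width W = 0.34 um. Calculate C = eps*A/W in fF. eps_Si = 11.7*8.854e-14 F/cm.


Step 1: eps_Si = 11.7 * 8.854e-14 = 1.035918e-12 F/cm
Step 2: W in cm = 0.34 * 1e-4 = 3.40e-05 cm
Step 3: C = 1.035918e-12 * 6.293e-05 / 3.40e-05 = 1.917362e-12 F
Step 4: C = 1917.36 fF

1917.36


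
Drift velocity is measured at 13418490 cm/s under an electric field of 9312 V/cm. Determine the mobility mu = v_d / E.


Step 1: mu = v_d / E
Step 2: mu = 13418490 / 9312
Step 3: mu = 1440.99 cm^2/(V*s)

1440.99


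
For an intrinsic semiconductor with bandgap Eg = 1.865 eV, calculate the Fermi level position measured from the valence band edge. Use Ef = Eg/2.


Step 1: For an intrinsic semiconductor, the Fermi level sits at midgap.
Step 2: Ef = Eg / 2 = 1.865 / 2 = 0.9325 eV

0.9325


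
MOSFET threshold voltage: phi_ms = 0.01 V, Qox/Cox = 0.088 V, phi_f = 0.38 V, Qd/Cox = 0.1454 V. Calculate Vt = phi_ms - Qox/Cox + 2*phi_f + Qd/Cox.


Step 1: Vt = phi_ms - Qox/Cox + 2*phi_f + Qd/Cox
Step 2: Vt = 0.01 - 0.088 + 2*0.38 + 0.1454
Step 3: Vt = 0.01 - 0.088 + 0.76 + 0.1454
Step 4: Vt = 0.8274 V

0.8274


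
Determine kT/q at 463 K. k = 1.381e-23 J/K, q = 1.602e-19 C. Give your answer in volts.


Step 1: kT = 1.381e-23 * 463 = 6.39403e-21 J
Step 2: Vt = kT/q = 6.39403e-21 / 1.602e-19
Step 3: Vt = 0.03991 V

0.03991


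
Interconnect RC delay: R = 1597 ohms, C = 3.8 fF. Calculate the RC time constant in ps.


Step 1: tau = R * C
Step 2: tau = 1597 * 3.8 fF = 1597 * 3.8e-15 F
Step 3: tau = 6.0686e-12 s = 6.0686 ps

6.0686


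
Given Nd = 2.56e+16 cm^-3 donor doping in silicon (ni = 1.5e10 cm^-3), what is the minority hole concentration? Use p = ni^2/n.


Step 1: Since Nd >> ni, n ≈ Nd = 2.56e+16 cm^-3
Step 2: p = ni^2 / n = (1.5e10)^2 / 2.56e+16
Step 3: p = 2.25e20 / 2.56e+16 = 8.79e+03 cm^-3

8.79e+03


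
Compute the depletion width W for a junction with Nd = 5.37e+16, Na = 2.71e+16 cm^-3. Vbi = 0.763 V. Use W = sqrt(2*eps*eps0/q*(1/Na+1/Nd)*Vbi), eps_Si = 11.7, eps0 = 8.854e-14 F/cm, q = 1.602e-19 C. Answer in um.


Step 1: 1/Na + 1/Nd = 1/2.71e+16 + 1/5.37e+16 = 5.55223e-17
Step 2: 2*eps*eps0/q = 2*11.7*8.854e-14/1.602e-19 = 1.293281e+07
Step 3: W^2 = 1.293281e+07 * 5.55223e-17 * 0.763 = 5.47879e-10
Step 4: W = sqrt(5.47879e-10) = 2.341e-05 cm = 0.2341 um

0.2341


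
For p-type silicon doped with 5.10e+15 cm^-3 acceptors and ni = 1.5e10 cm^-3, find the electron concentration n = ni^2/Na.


Step 1: Majority hole concentration p ≈ Na = 5.10e+15 cm^-3
Step 2: n = ni^2 / Na = (1.5e10)^2 / 5.10e+15
Step 3: n = 4.41e+04 cm^-3

4.41e+04


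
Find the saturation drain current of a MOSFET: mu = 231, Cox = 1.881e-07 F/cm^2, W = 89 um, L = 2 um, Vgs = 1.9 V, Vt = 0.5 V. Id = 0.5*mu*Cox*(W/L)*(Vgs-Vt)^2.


Step 1: Overdrive voltage Vov = Vgs - Vt = 1.9 - 0.5 = 1.4 V
Step 2: W/L = 89/2 = 44.5
Step 3: Id = 0.5 * 231 * 1.881e-07 * 44.5 * 1.4^2
Step 4: Id = 1.89e-03 A

1.89e-03


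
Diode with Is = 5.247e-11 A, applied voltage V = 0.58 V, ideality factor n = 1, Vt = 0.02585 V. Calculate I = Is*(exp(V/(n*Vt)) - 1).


Step 1: V/(n*Vt) = 0.58/(1*0.02585) = 22.4371
Step 2: exp(22.4371) = 5.5502e+09
Step 3: I = 5.247e-11 * (5.5502e+09 - 1) = 2.91e-01 A

2.91e-01


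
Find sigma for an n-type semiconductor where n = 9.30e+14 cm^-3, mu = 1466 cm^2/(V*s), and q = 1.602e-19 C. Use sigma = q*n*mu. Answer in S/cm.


Step 1: sigma = q * n * mu
Step 2: sigma = 1.602e-19 * 9.30e+14 * 1466
Step 3: sigma = 2.184e-01 S/cm

2.184e-01


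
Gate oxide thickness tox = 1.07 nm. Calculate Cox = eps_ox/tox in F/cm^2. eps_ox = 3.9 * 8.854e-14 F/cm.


Step 1: eps_ox = 3.9 * 8.854e-14 = 3.45306e-13 F/cm
Step 2: tox in cm = 1.07 nm * 1e-7 = 1.0700e-07 cm
Step 3: Cox = 3.45306e-13 / 1.0700e-07 = 3.23e-06 F/cm^2

3.23e-06


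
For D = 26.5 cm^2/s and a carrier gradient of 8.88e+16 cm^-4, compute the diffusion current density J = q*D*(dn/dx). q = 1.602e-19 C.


Step 1: J = q * D * (dn/dx)
Step 2: J = 1.602e-19 * 26.5 * 8.88e+16
Step 3: J = 3.77e-01 A/cm^2

3.77e-01


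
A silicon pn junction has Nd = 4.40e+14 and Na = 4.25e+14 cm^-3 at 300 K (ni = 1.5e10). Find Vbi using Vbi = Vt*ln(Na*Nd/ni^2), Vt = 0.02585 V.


Step 1: Compute Na*Nd/ni^2 = 4.25e+14 * 4.40e+14 / (1.5e10)^2 = 8.3111e+08
Step 2: ln(8.3111e+08) = 20.5383
Step 3: Vbi = 0.02585 * 20.5383 = 0.531 V

0.531


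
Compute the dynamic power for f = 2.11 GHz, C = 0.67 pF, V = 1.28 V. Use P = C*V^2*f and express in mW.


Step 1: V^2 = 1.28^2 = 1.6384 V^2
Step 2: P = C*V^2*f = 0.67e-12 F * 1.6384 * 2.11e9 Hz
Step 3: P = 2.31620608e-03 W
Step 4: P = 2.316 mW

2.316


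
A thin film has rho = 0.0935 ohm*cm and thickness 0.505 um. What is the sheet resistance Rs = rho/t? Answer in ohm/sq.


Step 1: Convert thickness to cm: t = 0.505 um = 5.0500e-05 cm
Step 2: Rs = rho / t = 0.0935 / 5.0500e-05
Step 3: Rs = 1851.5 ohm/sq

1851.5


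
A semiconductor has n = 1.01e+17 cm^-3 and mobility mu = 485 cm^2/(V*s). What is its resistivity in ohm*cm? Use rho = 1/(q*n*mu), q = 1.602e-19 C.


Step 1: sigma = q * n * mu = 1.602e-19 * 1.01e+17 * 485 = 7.84740e+00 S/cm
Step 2: rho = 1 / sigma = 1 / 7.84740e+00 = 0.1274 ohm*cm

0.1274


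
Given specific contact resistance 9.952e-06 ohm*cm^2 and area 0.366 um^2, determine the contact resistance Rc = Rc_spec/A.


Step 1: Convert area to cm^2: 0.366 um^2 = 3.6600e-09 cm^2
Step 2: Rc = Rc_spec / A = 9.952e-06 / 3.6600e-09
Step 3: Rc = 2.72e+03 ohms

2.72e+03


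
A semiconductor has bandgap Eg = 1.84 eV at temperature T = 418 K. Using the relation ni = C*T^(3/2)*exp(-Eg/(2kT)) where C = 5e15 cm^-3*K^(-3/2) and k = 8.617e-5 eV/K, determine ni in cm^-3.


Step 1: Compute kT = 8.617e-5 * 418 = 0.03601906 eV
Step 2: Exponent = -Eg/(2kT) = -1.84/(2*0.03601906) = -25.54203
Step 3: T^(3/2) = 418^1.5 = 8546.03
Step 4: ni = 5e15 * 8546.03 * exp(-25.54203) = 3.45e+08 cm^-3

3.45e+08


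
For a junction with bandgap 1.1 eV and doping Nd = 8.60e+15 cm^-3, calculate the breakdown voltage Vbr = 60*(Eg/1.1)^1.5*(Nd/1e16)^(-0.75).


Step 1: Eg/1.1 = 1.1/1.1 = 1.000000
Step 2: (Eg/1.1)^1.5 = 1.000000^1.5 = 1.000000
Step 3: (Nd/1e16)^(-0.75) = (0.86)^(-0.75) = 1.119763
Step 4: Vbr = 60 * 1.000000 * 1.119763 = 67.2 V

67.2


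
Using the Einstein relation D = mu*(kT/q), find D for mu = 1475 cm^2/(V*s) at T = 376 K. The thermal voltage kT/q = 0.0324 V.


Step 1: D = mu * (kT/q)
Step 2: D = 1475 * 0.0324
Step 3: D = 47.79 cm^2/s

47.79


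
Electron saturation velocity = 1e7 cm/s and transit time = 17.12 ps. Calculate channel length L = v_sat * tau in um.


Step 1: tau in seconds = 17.12 ps * 1e-12 = 1.7120e-11 s
Step 2: L = v_sat * tau = 1e7 * 1.7120e-11 = 1.7120e-04 cm
Step 3: L in um = 1.7120e-04 * 1e4 = 1.712 um

1.712


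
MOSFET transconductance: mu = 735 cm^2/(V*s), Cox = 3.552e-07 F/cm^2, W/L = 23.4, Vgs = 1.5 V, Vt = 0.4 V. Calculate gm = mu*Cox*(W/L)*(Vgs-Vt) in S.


Step 1: Vov = Vgs - Vt = 1.5 - 0.4 = 1.1 V
Step 2: gm = mu * Cox * (W/L) * Vov
Step 3: gm = 735 * 3.552e-07 * 23.4 * 1.1 = 6.72e-03 S

6.72e-03


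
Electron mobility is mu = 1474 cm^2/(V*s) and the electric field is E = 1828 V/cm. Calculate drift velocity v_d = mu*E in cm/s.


Step 1: v_d = mu * E
Step 2: v_d = 1474 * 1828 = 2694472
Step 3: v_d = 2.69e+06 cm/s

2.69e+06


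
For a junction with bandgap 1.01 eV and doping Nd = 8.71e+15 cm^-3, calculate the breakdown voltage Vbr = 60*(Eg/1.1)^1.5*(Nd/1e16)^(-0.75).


Step 1: Eg/1.1 = 1.01/1.1 = 0.918182
Step 2: (Eg/1.1)^1.5 = 0.918182^1.5 = 0.879819
Step 3: (Nd/1e16)^(-0.75) = (0.871)^(-0.75) = 1.109140
Step 4: Vbr = 60 * 0.879819 * 1.109140 = 58.6 V

58.6


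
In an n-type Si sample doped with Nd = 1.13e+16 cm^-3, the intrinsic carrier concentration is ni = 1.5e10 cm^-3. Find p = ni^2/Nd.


Step 1: Since Nd >> ni, n ≈ Nd = 1.13e+16 cm^-3
Step 2: p = ni^2 / n = (1.5e10)^2 / 1.13e+16
Step 3: p = 2.25e20 / 1.13e+16 = 1.99e+04 cm^-3

1.99e+04


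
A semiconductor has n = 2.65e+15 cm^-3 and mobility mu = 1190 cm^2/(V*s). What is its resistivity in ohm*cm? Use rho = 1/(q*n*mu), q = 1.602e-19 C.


Step 1: sigma = q * n * mu = 1.602e-19 * 2.65e+15 * 1190 = 5.05191e-01 S/cm
Step 2: rho = 1 / sigma = 1 / 5.05191e-01 = 1.979 ohm*cm

1.979


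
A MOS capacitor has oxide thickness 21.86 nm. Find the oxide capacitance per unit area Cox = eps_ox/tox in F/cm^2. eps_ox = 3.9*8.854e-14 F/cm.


Step 1: eps_ox = 3.9 * 8.854e-14 = 3.45306e-13 F/cm
Step 2: tox in cm = 21.86 nm * 1e-7 = 2.1860e-06 cm
Step 3: Cox = 3.45306e-13 / 2.1860e-06 = 1.58e-07 F/cm^2

1.58e-07


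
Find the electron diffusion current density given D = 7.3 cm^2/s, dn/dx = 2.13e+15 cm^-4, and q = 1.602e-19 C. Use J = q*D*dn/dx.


Step 1: J = q * D * (dn/dx)
Step 2: J = 1.602e-19 * 7.3 * 2.13e+15
Step 3: J = 2.49e-03 A/cm^2

2.49e-03


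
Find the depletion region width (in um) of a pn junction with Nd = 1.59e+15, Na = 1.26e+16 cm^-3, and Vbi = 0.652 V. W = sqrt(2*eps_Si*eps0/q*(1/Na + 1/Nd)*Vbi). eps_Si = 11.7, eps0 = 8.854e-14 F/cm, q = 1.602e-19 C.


Step 1: 1/Na + 1/Nd = 1/1.26e+16 + 1/1.59e+15 = 7.08296e-16
Step 2: 2*eps*eps0/q = 2*11.7*8.854e-14/1.602e-19 = 1.293281e+07
Step 3: W^2 = 1.293281e+07 * 7.08296e-16 * 0.652 = 5.97249e-09
Step 4: W = sqrt(5.97249e-09) = 7.728e-05 cm = 0.7728 um

0.7728


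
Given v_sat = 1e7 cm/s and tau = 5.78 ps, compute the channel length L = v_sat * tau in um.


Step 1: tau in seconds = 5.78 ps * 1e-12 = 5.7800e-12 s
Step 2: L = v_sat * tau = 1e7 * 5.7800e-12 = 5.7800e-05 cm
Step 3: L in um = 5.7800e-05 * 1e4 = 0.578 um

0.578


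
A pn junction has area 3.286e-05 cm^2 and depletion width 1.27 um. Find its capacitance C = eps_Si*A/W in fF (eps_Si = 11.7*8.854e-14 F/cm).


Step 1: eps_Si = 11.7 * 8.854e-14 = 1.035918e-12 F/cm
Step 2: W in cm = 1.27 * 1e-4 = 1.27e-04 cm
Step 3: C = 1.035918e-12 * 3.286e-05 / 1.27e-04 = 2.680336e-13 F
Step 4: C = 268.03 fF

268.03


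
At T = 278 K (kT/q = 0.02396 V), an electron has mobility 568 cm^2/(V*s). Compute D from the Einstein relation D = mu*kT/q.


Step 1: D = mu * (kT/q)
Step 2: D = 568 * 0.02396
Step 3: D = 13.61 cm^2/s

13.61


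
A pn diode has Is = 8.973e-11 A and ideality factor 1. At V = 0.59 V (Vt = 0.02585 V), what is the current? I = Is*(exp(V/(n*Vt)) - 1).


Step 1: V/(n*Vt) = 0.59/(1*0.02585) = 22.8240
Step 2: exp(22.8240) = 8.1722e+09
Step 3: I = 8.973e-11 * (8.1722e+09 - 1) = 7.33e-01 A

7.33e-01


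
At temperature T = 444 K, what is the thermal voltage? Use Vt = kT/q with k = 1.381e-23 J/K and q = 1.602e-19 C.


Step 1: kT = 1.381e-23 * 444 = 6.13164e-21 J
Step 2: Vt = kT/q = 6.13164e-21 / 1.602e-19
Step 3: Vt = 0.03827 V

0.03827


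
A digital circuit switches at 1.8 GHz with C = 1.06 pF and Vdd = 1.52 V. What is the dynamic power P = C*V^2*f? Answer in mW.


Step 1: V^2 = 1.52^2 = 2.3104 V^2
Step 2: P = C*V^2*f = 1.06e-12 F * 2.3104 * 1.8e9 Hz
Step 3: P = 4.4082432e-03 W
Step 4: P = 4.408 mW

4.408


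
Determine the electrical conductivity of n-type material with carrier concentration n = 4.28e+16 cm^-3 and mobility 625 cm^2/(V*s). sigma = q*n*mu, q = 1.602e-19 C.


Step 1: sigma = q * n * mu
Step 2: sigma = 1.602e-19 * 4.28e+16 * 625
Step 3: sigma = 4.285e+00 S/cm

4.285e+00


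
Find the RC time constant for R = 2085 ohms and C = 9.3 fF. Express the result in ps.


Step 1: tau = R * C
Step 2: tau = 2085 * 9.3 fF = 2085 * 9.3e-15 F
Step 3: tau = 1.93905e-11 s = 19.3905 ps

19.3905


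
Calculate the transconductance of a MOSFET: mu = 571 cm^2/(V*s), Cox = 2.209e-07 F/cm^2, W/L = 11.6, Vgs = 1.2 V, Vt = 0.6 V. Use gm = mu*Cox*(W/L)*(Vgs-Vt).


Step 1: Vov = Vgs - Vt = 1.2 - 0.6 = 0.6 V
Step 2: gm = mu * Cox * (W/L) * Vov
Step 3: gm = 571 * 2.209e-07 * 11.6 * 0.6 = 8.78e-04 S

8.78e-04


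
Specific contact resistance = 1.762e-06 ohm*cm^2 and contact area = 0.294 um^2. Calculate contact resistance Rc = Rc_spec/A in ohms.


Step 1: Convert area to cm^2: 0.294 um^2 = 2.9400e-09 cm^2
Step 2: Rc = Rc_spec / A = 1.762e-06 / 2.9400e-09
Step 3: Rc = 5.99e+02 ohms

5.99e+02


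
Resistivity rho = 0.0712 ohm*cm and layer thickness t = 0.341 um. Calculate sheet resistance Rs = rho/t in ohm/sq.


Step 1: Convert thickness to cm: t = 0.341 um = 3.4100e-05 cm
Step 2: Rs = rho / t = 0.0712 / 3.4100e-05
Step 3: Rs = 2088.0 ohm/sq

2088.0


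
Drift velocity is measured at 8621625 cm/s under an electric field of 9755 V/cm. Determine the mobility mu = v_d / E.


Step 1: mu = v_d / E
Step 2: mu = 8621625 / 9755
Step 3: mu = 883.82 cm^2/(V*s)

883.82


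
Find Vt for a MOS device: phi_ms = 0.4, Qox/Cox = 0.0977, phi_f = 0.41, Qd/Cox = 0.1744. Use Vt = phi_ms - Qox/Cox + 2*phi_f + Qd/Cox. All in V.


Step 1: Vt = phi_ms - Qox/Cox + 2*phi_f + Qd/Cox
Step 2: Vt = 0.4 - 0.0977 + 2*0.41 + 0.1744
Step 3: Vt = 0.4 - 0.0977 + 0.82 + 0.1744
Step 4: Vt = 1.2967 V

1.2967


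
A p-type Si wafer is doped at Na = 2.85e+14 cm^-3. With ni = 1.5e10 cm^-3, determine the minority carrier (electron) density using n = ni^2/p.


Step 1: Majority hole concentration p ≈ Na = 2.85e+14 cm^-3
Step 2: n = ni^2 / Na = (1.5e10)^2 / 2.85e+14
Step 3: n = 7.89e+05 cm^-3

7.89e+05


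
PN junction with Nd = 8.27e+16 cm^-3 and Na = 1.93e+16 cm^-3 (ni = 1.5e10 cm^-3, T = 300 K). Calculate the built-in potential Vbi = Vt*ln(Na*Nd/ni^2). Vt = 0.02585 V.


Step 1: Compute Na*Nd/ni^2 = 1.93e+16 * 8.27e+16 / (1.5e10)^2 = 7.0938e+12
Step 2: ln(7.0938e+12) = 29.5902
Step 3: Vbi = 0.02585 * 29.5902 = 0.765 V

0.765


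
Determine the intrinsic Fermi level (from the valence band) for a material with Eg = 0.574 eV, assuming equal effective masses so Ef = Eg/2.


Step 1: For an intrinsic semiconductor, the Fermi level sits at midgap.
Step 2: Ef = Eg / 2 = 0.574 / 2 = 0.287 eV

0.287
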